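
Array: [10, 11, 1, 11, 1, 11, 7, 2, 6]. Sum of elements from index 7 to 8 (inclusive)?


Prefix sums: [0, 10, 21, 22, 33, 34, 45, 52, 54, 60]
Sum[7..8] = prefix[9] - prefix[7] = 60 - 52 = 8


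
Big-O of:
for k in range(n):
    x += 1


Per nesting level: O(n) = O(n)
Complexity: O(n)


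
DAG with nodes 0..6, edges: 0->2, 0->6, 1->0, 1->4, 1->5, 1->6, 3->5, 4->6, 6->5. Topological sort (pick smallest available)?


Kahn's algorithm, process smallest node first
Order: [1, 0, 2, 3, 4, 6, 5]


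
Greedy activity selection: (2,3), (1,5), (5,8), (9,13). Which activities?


Greedy: pick earliest-ending, then skip overlaps.
Selected (3 activities): [(2, 3), (5, 8), (9, 13)]


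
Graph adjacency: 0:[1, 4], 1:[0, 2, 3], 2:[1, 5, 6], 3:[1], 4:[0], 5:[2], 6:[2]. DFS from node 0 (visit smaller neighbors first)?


DFS stack-based: start with [0]
Visit order: [0, 1, 2, 5, 6, 3, 4]


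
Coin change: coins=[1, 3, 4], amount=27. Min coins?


dp[0]=0; dp[i]=1+min(dp[i-c] for c in coins)
...dp[22]=6, dp[23]=6, dp[24]=6, dp[25]=7, dp[26]=7, dp[27]=7
Minimum coins for 27 = 7


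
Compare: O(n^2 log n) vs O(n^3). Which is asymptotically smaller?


n^2 log n grows slower than cubic
O(n^2 log n) is asymptotically smaller; O(n^3) grows faster


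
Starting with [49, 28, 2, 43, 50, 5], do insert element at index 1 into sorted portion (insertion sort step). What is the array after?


After one pass: [28, 49, 2, 43, 50, 5]


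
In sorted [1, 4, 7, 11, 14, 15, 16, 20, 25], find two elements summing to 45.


Two pointers: lo=0, hi=8
Found pair: (20, 25) summing to 45


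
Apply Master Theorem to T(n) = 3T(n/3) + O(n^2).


a=3, b=3, c=2. log_3(3)=1 < c=2. Case 3: O(n^c) = O(n^2)
Complexity: O(n^2)


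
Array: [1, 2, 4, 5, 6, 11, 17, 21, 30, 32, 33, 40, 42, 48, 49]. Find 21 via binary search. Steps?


Search for 21:
[0,14] mid=7 arr[7]=21
Total: 1 comparisons


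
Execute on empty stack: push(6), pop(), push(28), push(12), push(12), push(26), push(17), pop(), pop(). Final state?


push(6) -> [6]
pop() returns 6 -> []
push(28) -> [28]
push(12) -> [28, 12]
push(12) -> [28, 12, 12]
push(26) -> [28, 12, 12, 26]
push(17) -> [28, 12, 12, 26, 17]
pop() returns 17 -> [28, 12, 12, 26]
pop() returns 26 -> [28, 12, 12]
Final stack (bottom to top): [28, 12, 12]


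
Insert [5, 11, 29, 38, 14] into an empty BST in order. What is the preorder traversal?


Root = 5; build tree by BST insertion.
Preorder traversal: [5, 11, 29, 14, 38]


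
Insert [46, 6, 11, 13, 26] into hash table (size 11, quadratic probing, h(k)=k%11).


Insertions: 46->slot 2; 6->slot 6; 11->slot 0; 13->slot 3; 26->slot 4
Table: [11, None, 46, 13, 26, None, 6, None, None, None, None]


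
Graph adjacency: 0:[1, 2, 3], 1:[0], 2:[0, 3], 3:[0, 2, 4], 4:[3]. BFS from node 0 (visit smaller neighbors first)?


BFS queue: start with [0]
Visit order: [0, 1, 2, 3, 4]


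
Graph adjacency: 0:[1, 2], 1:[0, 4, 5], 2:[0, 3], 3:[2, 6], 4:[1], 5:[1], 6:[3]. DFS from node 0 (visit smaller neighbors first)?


DFS stack-based: start with [0]
Visit order: [0, 1, 4, 5, 2, 3, 6]


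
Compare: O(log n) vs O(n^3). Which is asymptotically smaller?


logarithmic grows slower than cubic
O(log n) is asymptotically smaller; O(n^3) grows faster


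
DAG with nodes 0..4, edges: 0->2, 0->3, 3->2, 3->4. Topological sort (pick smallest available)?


Kahn's algorithm, process smallest node first
Order: [0, 1, 3, 2, 4]


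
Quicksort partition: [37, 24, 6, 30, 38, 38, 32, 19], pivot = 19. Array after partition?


Elements <= 19 go left of pivot.
Result: [6, 19, 37, 30, 38, 38, 32, 24], pivot at index 1


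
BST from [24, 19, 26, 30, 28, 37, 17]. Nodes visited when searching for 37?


BST root = 24
Search for 37: compare at each node
Path: [24, 26, 30, 37]


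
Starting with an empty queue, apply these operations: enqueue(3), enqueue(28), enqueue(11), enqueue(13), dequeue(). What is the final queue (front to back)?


enqueue(3) -> [3]
enqueue(28) -> [3, 28]
enqueue(11) -> [3, 28, 11]
enqueue(13) -> [3, 28, 11, 13]
dequeue() returns 3 -> [28, 11, 13]
Final queue (front to back): [28, 11, 13]


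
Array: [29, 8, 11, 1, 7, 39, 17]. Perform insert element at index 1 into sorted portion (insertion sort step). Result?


After one pass: [8, 29, 11, 1, 7, 39, 17]


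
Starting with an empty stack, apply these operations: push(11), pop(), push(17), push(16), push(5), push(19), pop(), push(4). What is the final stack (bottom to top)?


push(11) -> [11]
pop() returns 11 -> []
push(17) -> [17]
push(16) -> [17, 16]
push(5) -> [17, 16, 5]
push(19) -> [17, 16, 5, 19]
pop() returns 19 -> [17, 16, 5]
push(4) -> [17, 16, 5, 4]
Final stack (bottom to top): [17, 16, 5, 4]


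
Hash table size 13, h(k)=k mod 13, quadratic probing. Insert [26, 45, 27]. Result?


Insertions: 26->slot 0; 45->slot 6; 27->slot 1
Table: [26, 27, None, None, None, None, 45, None, None, None, None, None, None]


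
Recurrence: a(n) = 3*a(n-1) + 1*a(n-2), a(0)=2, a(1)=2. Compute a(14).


Build bottom-up:
...a(12)=1217522, a(13)=4021202, a(14)=3*4021202+1*1217522=13281128


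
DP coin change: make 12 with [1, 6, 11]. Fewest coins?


dp[0]=0; dp[i]=1+min(dp[i-c] for c in coins)
...dp[7]=2, dp[8]=3, dp[9]=4, dp[10]=5, dp[11]=1, dp[12]=2
Minimum coins for 12 = 2


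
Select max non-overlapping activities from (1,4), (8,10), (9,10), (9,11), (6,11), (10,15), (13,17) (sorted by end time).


Greedy: pick earliest-ending, then skip overlaps.
Selected (3 activities): [(1, 4), (8, 10), (10, 15)]


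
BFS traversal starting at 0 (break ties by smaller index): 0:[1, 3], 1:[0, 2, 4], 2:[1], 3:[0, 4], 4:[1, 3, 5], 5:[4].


BFS queue: start with [0]
Visit order: [0, 1, 3, 2, 4, 5]


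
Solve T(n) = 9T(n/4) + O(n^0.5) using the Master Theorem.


a=9, b=4, c=0.5. log_4(9)=1.585 > c=0.5. Case 1: O(n^log_b(a)) = O(n^1.585)
Complexity: O(n^1.585)


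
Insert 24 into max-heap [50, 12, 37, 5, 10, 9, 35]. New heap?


Append 24: [50, 12, 37, 5, 10, 9, 35, 24]
Bubble up: swap idx 7(24) with idx 3(5); swap idx 3(24) with idx 1(12)
Result: [50, 24, 37, 12, 10, 9, 35, 5]


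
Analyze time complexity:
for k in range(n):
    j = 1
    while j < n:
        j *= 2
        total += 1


Per nesting level: O(n) * O(log n) = O(n log n)
Complexity: O(n log n)


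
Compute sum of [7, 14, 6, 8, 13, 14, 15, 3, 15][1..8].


Prefix sums: [0, 7, 21, 27, 35, 48, 62, 77, 80, 95]
Sum[1..8] = prefix[9] - prefix[1] = 95 - 7 = 88


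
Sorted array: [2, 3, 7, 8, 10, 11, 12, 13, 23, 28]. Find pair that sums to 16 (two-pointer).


Two pointers: lo=0, hi=9
Found pair: (3, 13) summing to 16


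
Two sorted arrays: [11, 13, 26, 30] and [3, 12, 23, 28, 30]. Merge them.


Compare heads, take smaller each step.
Merged: [3, 11, 12, 13, 23, 26, 28, 30, 30]


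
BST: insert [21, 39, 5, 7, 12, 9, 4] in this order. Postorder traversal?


Root = 21; build tree by BST insertion.
Postorder traversal: [4, 9, 12, 7, 5, 39, 21]


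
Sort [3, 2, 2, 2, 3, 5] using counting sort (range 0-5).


Count array: [0, 0, 3, 2, 0, 1]
Reconstruct: [2, 2, 2, 3, 3, 5]


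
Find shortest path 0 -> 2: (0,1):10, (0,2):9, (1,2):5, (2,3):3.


Dijkstra from 0:
Distances: {0: 0, 1: 10, 2: 9, 3: 12}
Shortest distance to 2 = 9, path = [0, 2]


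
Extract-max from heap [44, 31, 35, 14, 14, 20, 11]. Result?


Max = 44
Replace root with last, heapify down
Resulting heap: [35, 31, 20, 14, 14, 11]


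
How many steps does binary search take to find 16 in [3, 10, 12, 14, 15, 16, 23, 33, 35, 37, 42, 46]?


Search for 16:
[0,11] mid=5 arr[5]=16
Total: 1 comparisons


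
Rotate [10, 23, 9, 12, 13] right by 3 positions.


Right rotate by 3: [9, 12, 13, 10, 23]


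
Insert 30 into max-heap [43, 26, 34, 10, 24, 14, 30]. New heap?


Append 30: [43, 26, 34, 10, 24, 14, 30, 30]
Bubble up: swap idx 7(30) with idx 3(10); swap idx 3(30) with idx 1(26)
Result: [43, 30, 34, 26, 24, 14, 30, 10]


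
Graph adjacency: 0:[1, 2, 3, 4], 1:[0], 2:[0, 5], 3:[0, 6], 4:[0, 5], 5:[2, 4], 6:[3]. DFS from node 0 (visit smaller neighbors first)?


DFS stack-based: start with [0]
Visit order: [0, 1, 2, 5, 4, 3, 6]


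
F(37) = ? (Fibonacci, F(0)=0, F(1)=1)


F(n)=F(n-1)+F(n-2)
...F(35)=9227465, F(36)=14930352, F(37)=24157817


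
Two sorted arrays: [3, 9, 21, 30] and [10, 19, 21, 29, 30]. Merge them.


Compare heads, take smaller each step.
Merged: [3, 9, 10, 19, 21, 21, 29, 30, 30]


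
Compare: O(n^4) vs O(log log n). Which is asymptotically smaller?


double-logarithmic grows slower than quartic
O(log log n) is asymptotically smaller; O(n^4) grows faster


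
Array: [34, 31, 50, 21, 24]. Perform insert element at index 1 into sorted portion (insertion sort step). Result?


After one pass: [31, 34, 50, 21, 24]


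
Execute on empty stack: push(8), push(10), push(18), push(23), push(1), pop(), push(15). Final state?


push(8) -> [8]
push(10) -> [8, 10]
push(18) -> [8, 10, 18]
push(23) -> [8, 10, 18, 23]
push(1) -> [8, 10, 18, 23, 1]
pop() returns 1 -> [8, 10, 18, 23]
push(15) -> [8, 10, 18, 23, 15]
Final stack (bottom to top): [8, 10, 18, 23, 15]


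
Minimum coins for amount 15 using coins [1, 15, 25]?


dp[0]=0; dp[i]=1+min(dp[i-c] for c in coins)
...dp[10]=10, dp[11]=11, dp[12]=12, dp[13]=13, dp[14]=14, dp[15]=1
Minimum coins for 15 = 1


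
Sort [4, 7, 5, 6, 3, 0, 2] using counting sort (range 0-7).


Count array: [1, 0, 1, 1, 1, 1, 1, 1]
Reconstruct: [0, 2, 3, 4, 5, 6, 7]


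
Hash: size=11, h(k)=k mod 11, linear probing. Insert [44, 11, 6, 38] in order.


Insertions: 44->slot 0; 11->slot 1; 6->slot 6; 38->slot 5
Table: [44, 11, None, None, None, 38, 6, None, None, None, None]


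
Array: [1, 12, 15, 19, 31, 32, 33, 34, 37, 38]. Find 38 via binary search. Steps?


Search for 38:
[0,9] mid=4 arr[4]=31
[5,9] mid=7 arr[7]=34
[8,9] mid=8 arr[8]=37
[9,9] mid=9 arr[9]=38
Total: 4 comparisons


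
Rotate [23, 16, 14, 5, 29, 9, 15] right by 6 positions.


Right rotate by 6: [16, 14, 5, 29, 9, 15, 23]


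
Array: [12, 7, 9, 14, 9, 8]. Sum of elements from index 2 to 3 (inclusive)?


Prefix sums: [0, 12, 19, 28, 42, 51, 59]
Sum[2..3] = prefix[4] - prefix[2] = 42 - 19 = 23


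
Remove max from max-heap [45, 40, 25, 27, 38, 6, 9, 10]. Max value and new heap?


Max = 45
Replace root with last, heapify down
Resulting heap: [40, 38, 25, 27, 10, 6, 9]


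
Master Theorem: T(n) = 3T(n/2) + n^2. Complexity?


a=3, b=2, c=2. log_2(3)=1.585 < c=2. Case 3: O(n^c) = O(n^2)
Complexity: O(n^2)


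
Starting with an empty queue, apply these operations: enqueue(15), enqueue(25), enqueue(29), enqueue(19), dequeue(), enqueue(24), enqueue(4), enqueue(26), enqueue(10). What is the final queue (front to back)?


enqueue(15) -> [15]
enqueue(25) -> [15, 25]
enqueue(29) -> [15, 25, 29]
enqueue(19) -> [15, 25, 29, 19]
dequeue() returns 15 -> [25, 29, 19]
enqueue(24) -> [25, 29, 19, 24]
enqueue(4) -> [25, 29, 19, 24, 4]
enqueue(26) -> [25, 29, 19, 24, 4, 26]
enqueue(10) -> [25, 29, 19, 24, 4, 26, 10]
Final queue (front to back): [25, 29, 19, 24, 4, 26, 10]


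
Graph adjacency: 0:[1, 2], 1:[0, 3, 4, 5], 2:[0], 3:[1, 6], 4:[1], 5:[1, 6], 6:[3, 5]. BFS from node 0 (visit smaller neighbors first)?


BFS queue: start with [0]
Visit order: [0, 1, 2, 3, 4, 5, 6]


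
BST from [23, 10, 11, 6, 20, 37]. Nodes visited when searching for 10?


BST root = 23
Search for 10: compare at each node
Path: [23, 10]


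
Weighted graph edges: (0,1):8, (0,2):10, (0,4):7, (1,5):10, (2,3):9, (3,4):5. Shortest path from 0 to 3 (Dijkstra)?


Dijkstra from 0:
Distances: {0: 0, 1: 8, 2: 10, 3: 12, 4: 7, 5: 18}
Shortest distance to 3 = 12, path = [0, 4, 3]


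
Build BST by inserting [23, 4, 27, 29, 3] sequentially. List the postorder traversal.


Root = 23; build tree by BST insertion.
Postorder traversal: [3, 4, 29, 27, 23]


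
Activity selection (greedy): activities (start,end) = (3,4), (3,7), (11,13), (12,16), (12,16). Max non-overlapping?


Greedy: pick earliest-ending, then skip overlaps.
Selected (2 activities): [(3, 4), (11, 13)]


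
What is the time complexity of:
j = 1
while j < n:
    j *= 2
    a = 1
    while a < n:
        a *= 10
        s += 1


Per nesting level: O(log n) * O(log n) = O((log n)^2)
Complexity: O((log n)^2)


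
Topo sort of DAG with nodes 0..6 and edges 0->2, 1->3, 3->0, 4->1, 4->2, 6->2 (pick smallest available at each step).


Kahn's algorithm, process smallest node first
Order: [4, 1, 3, 0, 5, 6, 2]


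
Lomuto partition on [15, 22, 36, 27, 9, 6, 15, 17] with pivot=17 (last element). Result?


Elements <= 17 go left of pivot.
Result: [15, 9, 6, 15, 17, 36, 27, 22], pivot at index 4


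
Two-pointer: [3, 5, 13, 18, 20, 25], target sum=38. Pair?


Two pointers: lo=0, hi=5
Found pair: (13, 25) summing to 38


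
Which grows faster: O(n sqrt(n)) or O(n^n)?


n^1.5 grows slower than n^n
O(n sqrt(n)) is asymptotically smaller; O(n^n) grows faster


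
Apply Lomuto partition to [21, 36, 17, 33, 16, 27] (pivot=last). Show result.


Elements <= 27 go left of pivot.
Result: [21, 17, 16, 27, 36, 33], pivot at index 3


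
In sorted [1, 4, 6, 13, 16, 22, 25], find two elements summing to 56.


Two pointers: lo=0, hi=6
No pair sums to 56


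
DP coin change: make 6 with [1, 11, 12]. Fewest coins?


dp[0]=0; dp[i]=1+min(dp[i-c] for c in coins)
...dp[1]=1, dp[2]=2, dp[3]=3, dp[4]=4, dp[5]=5, dp[6]=6
Minimum coins for 6 = 6


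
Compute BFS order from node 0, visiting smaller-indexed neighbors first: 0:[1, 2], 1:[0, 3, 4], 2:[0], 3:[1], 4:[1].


BFS queue: start with [0]
Visit order: [0, 1, 2, 3, 4]


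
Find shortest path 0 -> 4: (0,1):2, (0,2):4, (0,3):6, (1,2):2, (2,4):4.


Dijkstra from 0:
Distances: {0: 0, 1: 2, 2: 4, 3: 6, 4: 8}
Shortest distance to 4 = 8, path = [0, 2, 4]


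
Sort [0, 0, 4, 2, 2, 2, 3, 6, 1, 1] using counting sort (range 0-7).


Count array: [2, 2, 3, 1, 1, 0, 1, 0]
Reconstruct: [0, 0, 1, 1, 2, 2, 2, 3, 4, 6]


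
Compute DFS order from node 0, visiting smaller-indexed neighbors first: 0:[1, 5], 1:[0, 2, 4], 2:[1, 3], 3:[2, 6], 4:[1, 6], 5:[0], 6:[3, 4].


DFS stack-based: start with [0]
Visit order: [0, 1, 2, 3, 6, 4, 5]


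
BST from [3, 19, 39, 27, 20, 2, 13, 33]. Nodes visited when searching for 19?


BST root = 3
Search for 19: compare at each node
Path: [3, 19]


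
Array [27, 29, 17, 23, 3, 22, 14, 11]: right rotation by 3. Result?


Right rotate by 3: [22, 14, 11, 27, 29, 17, 23, 3]


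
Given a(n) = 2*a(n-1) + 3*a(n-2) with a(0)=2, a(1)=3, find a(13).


Build bottom-up:
...a(11)=221433, a(12)=664302, a(13)=2*664302+3*221433=1992903


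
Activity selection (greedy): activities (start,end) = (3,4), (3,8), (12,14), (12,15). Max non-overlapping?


Greedy: pick earliest-ending, then skip overlaps.
Selected (2 activities): [(3, 4), (12, 14)]


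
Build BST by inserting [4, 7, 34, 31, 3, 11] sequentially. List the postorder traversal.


Root = 4; build tree by BST insertion.
Postorder traversal: [3, 11, 31, 34, 7, 4]


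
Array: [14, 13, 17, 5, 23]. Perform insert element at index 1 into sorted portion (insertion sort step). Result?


After one pass: [13, 14, 17, 5, 23]


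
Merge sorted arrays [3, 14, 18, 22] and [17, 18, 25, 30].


Compare heads, take smaller each step.
Merged: [3, 14, 17, 18, 18, 22, 25, 30]


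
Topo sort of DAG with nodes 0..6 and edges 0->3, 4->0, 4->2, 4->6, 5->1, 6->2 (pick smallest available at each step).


Kahn's algorithm, process smallest node first
Order: [4, 0, 3, 5, 1, 6, 2]


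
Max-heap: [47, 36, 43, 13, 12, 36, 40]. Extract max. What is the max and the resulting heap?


Max = 47
Replace root with last, heapify down
Resulting heap: [43, 36, 40, 13, 12, 36]


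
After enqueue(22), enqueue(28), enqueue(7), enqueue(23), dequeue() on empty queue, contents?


enqueue(22) -> [22]
enqueue(28) -> [22, 28]
enqueue(7) -> [22, 28, 7]
enqueue(23) -> [22, 28, 7, 23]
dequeue() returns 22 -> [28, 7, 23]
Final queue (front to back): [28, 7, 23]


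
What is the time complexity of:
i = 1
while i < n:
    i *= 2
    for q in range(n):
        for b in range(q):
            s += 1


Per nesting level: O(log n) * O(n) * O(n) [triangular over q] = O(n^2 log n)
Complexity: O(n^2 log n)


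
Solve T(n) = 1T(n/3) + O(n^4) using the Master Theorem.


a=1, b=3, c=4. log_3(1)=0 < c=4. Case 3: O(n^c) = O(n^4)
Complexity: O(n^4)


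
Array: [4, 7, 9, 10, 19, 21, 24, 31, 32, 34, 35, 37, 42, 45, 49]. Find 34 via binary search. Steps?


Search for 34:
[0,14] mid=7 arr[7]=31
[8,14] mid=11 arr[11]=37
[8,10] mid=9 arr[9]=34
Total: 3 comparisons


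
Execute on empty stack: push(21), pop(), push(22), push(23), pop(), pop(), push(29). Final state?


push(21) -> [21]
pop() returns 21 -> []
push(22) -> [22]
push(23) -> [22, 23]
pop() returns 23 -> [22]
pop() returns 22 -> []
push(29) -> [29]
Final stack (bottom to top): [29]


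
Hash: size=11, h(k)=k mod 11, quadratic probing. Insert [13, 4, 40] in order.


Insertions: 13->slot 2; 4->slot 4; 40->slot 7
Table: [None, None, 13, None, 4, None, None, 40, None, None, None]


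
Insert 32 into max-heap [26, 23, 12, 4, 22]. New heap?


Append 32: [26, 23, 12, 4, 22, 32]
Bubble up: swap idx 5(32) with idx 2(12); swap idx 2(32) with idx 0(26)
Result: [32, 23, 26, 4, 22, 12]


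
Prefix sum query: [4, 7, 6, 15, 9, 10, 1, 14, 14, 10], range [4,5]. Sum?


Prefix sums: [0, 4, 11, 17, 32, 41, 51, 52, 66, 80, 90]
Sum[4..5] = prefix[6] - prefix[4] = 51 - 32 = 19


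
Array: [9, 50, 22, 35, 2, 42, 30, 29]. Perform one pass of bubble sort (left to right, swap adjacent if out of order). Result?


After one pass: [9, 22, 35, 2, 42, 30, 29, 50]


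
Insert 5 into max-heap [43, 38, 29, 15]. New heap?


Append 5: [43, 38, 29, 15, 5]
Bubble up: no swaps needed
Result: [43, 38, 29, 15, 5]


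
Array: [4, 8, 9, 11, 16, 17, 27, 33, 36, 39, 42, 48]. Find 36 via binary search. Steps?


Search for 36:
[0,11] mid=5 arr[5]=17
[6,11] mid=8 arr[8]=36
Total: 2 comparisons


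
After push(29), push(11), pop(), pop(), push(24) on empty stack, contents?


push(29) -> [29]
push(11) -> [29, 11]
pop() returns 11 -> [29]
pop() returns 29 -> []
push(24) -> [24]
Final stack (bottom to top): [24]


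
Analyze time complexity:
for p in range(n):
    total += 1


Per nesting level: O(n) = O(n)
Complexity: O(n)


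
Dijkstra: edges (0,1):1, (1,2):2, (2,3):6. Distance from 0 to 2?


Dijkstra from 0:
Distances: {0: 0, 1: 1, 2: 3, 3: 9}
Shortest distance to 2 = 3, path = [0, 1, 2]


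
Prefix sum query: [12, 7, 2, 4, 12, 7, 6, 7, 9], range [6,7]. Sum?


Prefix sums: [0, 12, 19, 21, 25, 37, 44, 50, 57, 66]
Sum[6..7] = prefix[8] - prefix[6] = 57 - 44 = 13


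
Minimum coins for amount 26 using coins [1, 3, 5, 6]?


dp[0]=0; dp[i]=1+min(dp[i-c] for c in coins)
...dp[21]=4, dp[22]=4, dp[23]=4, dp[24]=4, dp[25]=5, dp[26]=5
Minimum coins for 26 = 5


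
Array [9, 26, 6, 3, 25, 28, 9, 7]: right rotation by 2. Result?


Right rotate by 2: [9, 7, 9, 26, 6, 3, 25, 28]


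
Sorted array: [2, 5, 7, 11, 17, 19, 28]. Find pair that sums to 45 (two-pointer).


Two pointers: lo=0, hi=6
Found pair: (17, 28) summing to 45


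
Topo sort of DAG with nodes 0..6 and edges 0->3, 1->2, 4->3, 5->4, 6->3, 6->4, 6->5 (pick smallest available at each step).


Kahn's algorithm, process smallest node first
Order: [0, 1, 2, 6, 5, 4, 3]


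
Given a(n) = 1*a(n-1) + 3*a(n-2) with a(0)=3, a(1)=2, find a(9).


Build bottom-up:
...a(7)=554, a(8)=1307, a(9)=1*1307+3*554=2969


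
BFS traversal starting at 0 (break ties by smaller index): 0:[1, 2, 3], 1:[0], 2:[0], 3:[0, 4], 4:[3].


BFS queue: start with [0]
Visit order: [0, 1, 2, 3, 4]


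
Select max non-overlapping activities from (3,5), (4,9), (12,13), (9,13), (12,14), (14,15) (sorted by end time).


Greedy: pick earliest-ending, then skip overlaps.
Selected (3 activities): [(3, 5), (12, 13), (14, 15)]


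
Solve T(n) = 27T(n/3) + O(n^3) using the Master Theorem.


a=27, b=3, c=3. log_3(27)=3 = c=3. Case 2: O(n^c log n) = O(n^3 log n)
Complexity: O(n^3 log n)


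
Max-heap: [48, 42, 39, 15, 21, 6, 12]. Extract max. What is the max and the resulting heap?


Max = 48
Replace root with last, heapify down
Resulting heap: [42, 21, 39, 15, 12, 6]


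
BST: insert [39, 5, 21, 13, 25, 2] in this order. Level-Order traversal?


Root = 39; build tree by BST insertion.
Level-Order traversal: [39, 5, 2, 21, 13, 25]


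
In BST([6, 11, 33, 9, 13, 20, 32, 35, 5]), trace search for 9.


BST root = 6
Search for 9: compare at each node
Path: [6, 11, 9]


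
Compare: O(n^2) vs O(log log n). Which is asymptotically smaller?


double-logarithmic grows slower than quadratic
O(log log n) is asymptotically smaller; O(n^2) grows faster


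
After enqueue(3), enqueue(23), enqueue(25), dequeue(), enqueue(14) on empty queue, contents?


enqueue(3) -> [3]
enqueue(23) -> [3, 23]
enqueue(25) -> [3, 23, 25]
dequeue() returns 3 -> [23, 25]
enqueue(14) -> [23, 25, 14]
Final queue (front to back): [23, 25, 14]


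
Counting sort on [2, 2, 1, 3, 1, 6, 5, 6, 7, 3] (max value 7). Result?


Count array: [0, 2, 2, 2, 0, 1, 2, 1]
Reconstruct: [1, 1, 2, 2, 3, 3, 5, 6, 6, 7]


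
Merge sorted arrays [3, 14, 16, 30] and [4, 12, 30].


Compare heads, take smaller each step.
Merged: [3, 4, 12, 14, 16, 30, 30]


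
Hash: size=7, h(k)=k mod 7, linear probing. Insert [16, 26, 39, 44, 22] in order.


Insertions: 16->slot 2; 26->slot 5; 39->slot 4; 44->slot 3; 22->slot 1
Table: [None, 22, 16, 44, 39, 26, None]


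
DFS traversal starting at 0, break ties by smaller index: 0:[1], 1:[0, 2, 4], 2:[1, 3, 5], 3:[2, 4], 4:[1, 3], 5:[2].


DFS stack-based: start with [0]
Visit order: [0, 1, 2, 3, 4, 5]


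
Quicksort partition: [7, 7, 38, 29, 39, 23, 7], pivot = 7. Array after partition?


Elements <= 7 go left of pivot.
Result: [7, 7, 7, 29, 39, 23, 38], pivot at index 2


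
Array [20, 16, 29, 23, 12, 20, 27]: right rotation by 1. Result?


Right rotate by 1: [27, 20, 16, 29, 23, 12, 20]


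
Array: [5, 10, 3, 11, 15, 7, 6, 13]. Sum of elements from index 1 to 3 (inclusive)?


Prefix sums: [0, 5, 15, 18, 29, 44, 51, 57, 70]
Sum[1..3] = prefix[4] - prefix[1] = 29 - 5 = 24


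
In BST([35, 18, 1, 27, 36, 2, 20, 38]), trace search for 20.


BST root = 35
Search for 20: compare at each node
Path: [35, 18, 27, 20]


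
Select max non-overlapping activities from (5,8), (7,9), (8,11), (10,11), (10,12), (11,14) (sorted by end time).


Greedy: pick earliest-ending, then skip overlaps.
Selected (3 activities): [(5, 8), (8, 11), (11, 14)]


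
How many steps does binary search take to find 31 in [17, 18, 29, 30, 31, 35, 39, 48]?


Search for 31:
[0,7] mid=3 arr[3]=30
[4,7] mid=5 arr[5]=35
[4,4] mid=4 arr[4]=31
Total: 3 comparisons


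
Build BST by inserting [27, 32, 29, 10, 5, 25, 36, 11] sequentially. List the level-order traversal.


Root = 27; build tree by BST insertion.
Level-Order traversal: [27, 10, 32, 5, 25, 29, 36, 11]


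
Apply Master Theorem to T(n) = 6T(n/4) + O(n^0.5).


a=6, b=4, c=0.5. log_4(6)=1.292 > c=0.5. Case 1: O(n^log_b(a)) = O(n^1.292)
Complexity: O(n^1.292)


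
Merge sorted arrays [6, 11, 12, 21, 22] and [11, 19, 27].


Compare heads, take smaller each step.
Merged: [6, 11, 11, 12, 19, 21, 22, 27]


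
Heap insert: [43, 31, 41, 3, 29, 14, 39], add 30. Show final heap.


Append 30: [43, 31, 41, 3, 29, 14, 39, 30]
Bubble up: swap idx 7(30) with idx 3(3)
Result: [43, 31, 41, 30, 29, 14, 39, 3]


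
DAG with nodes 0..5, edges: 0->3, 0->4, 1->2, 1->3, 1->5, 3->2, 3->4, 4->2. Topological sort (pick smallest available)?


Kahn's algorithm, process smallest node first
Order: [0, 1, 3, 4, 2, 5]


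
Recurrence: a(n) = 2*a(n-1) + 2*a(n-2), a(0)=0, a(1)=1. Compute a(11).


Build bottom-up:
...a(9)=2448, a(10)=6688, a(11)=2*6688+2*2448=18272


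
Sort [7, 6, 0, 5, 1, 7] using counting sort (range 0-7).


Count array: [1, 1, 0, 0, 0, 1, 1, 2]
Reconstruct: [0, 1, 5, 6, 7, 7]


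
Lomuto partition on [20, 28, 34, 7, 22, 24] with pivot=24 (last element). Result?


Elements <= 24 go left of pivot.
Result: [20, 7, 22, 24, 34, 28], pivot at index 3


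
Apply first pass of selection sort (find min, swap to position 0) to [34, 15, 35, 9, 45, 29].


After one pass: [9, 15, 35, 34, 45, 29]


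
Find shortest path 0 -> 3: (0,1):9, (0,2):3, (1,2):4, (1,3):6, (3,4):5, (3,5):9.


Dijkstra from 0:
Distances: {0: 0, 1: 7, 2: 3, 3: 13, 4: 18, 5: 22}
Shortest distance to 3 = 13, path = [0, 2, 1, 3]


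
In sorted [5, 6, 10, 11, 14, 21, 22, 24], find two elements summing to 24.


Two pointers: lo=0, hi=7
Found pair: (10, 14) summing to 24


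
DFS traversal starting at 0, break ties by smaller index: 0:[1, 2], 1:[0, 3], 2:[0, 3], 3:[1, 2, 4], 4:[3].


DFS stack-based: start with [0]
Visit order: [0, 1, 3, 2, 4]


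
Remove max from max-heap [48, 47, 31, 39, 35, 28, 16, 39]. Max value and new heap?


Max = 48
Replace root with last, heapify down
Resulting heap: [47, 39, 31, 39, 35, 28, 16]


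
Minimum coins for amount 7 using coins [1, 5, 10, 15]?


dp[0]=0; dp[i]=1+min(dp[i-c] for c in coins)
...dp[2]=2, dp[3]=3, dp[4]=4, dp[5]=1, dp[6]=2, dp[7]=3
Minimum coins for 7 = 3


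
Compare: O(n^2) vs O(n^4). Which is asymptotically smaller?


quadratic grows slower than quartic
O(n^2) is asymptotically smaller; O(n^4) grows faster


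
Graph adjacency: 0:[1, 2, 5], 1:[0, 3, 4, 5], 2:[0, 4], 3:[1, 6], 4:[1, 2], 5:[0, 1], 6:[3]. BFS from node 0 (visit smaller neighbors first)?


BFS queue: start with [0]
Visit order: [0, 1, 2, 5, 3, 4, 6]


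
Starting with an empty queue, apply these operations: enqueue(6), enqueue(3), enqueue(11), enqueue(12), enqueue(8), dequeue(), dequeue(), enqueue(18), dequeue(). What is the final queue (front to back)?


enqueue(6) -> [6]
enqueue(3) -> [6, 3]
enqueue(11) -> [6, 3, 11]
enqueue(12) -> [6, 3, 11, 12]
enqueue(8) -> [6, 3, 11, 12, 8]
dequeue() returns 6 -> [3, 11, 12, 8]
dequeue() returns 3 -> [11, 12, 8]
enqueue(18) -> [11, 12, 8, 18]
dequeue() returns 11 -> [12, 8, 18]
Final queue (front to back): [12, 8, 18]


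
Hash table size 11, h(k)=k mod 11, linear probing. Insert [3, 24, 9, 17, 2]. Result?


Insertions: 3->slot 3; 24->slot 2; 9->slot 9; 17->slot 6; 2->slot 4
Table: [None, None, 24, 3, 2, None, 17, None, None, 9, None]


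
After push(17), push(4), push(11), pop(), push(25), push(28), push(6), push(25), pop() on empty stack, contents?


push(17) -> [17]
push(4) -> [17, 4]
push(11) -> [17, 4, 11]
pop() returns 11 -> [17, 4]
push(25) -> [17, 4, 25]
push(28) -> [17, 4, 25, 28]
push(6) -> [17, 4, 25, 28, 6]
push(25) -> [17, 4, 25, 28, 6, 25]
pop() returns 25 -> [17, 4, 25, 28, 6]
Final stack (bottom to top): [17, 4, 25, 28, 6]


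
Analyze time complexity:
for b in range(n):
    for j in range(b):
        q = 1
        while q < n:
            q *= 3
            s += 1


Per nesting level: O(n) * O(n) [triangular over b] * O(log n) = O(n^2 log n)
Complexity: O(n^2 log n)


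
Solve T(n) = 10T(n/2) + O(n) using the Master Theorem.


a=10, b=2, c=1. log_2(10)=3.322 > c=1. Case 1: O(n^log_b(a)) = O(n^3.322)
Complexity: O(n^3.322)


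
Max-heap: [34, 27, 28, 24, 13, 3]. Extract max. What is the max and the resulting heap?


Max = 34
Replace root with last, heapify down
Resulting heap: [28, 27, 3, 24, 13]


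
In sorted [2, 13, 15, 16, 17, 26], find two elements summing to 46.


Two pointers: lo=0, hi=5
No pair sums to 46


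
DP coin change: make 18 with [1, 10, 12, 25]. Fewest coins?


dp[0]=0; dp[i]=1+min(dp[i-c] for c in coins)
...dp[13]=2, dp[14]=3, dp[15]=4, dp[16]=5, dp[17]=6, dp[18]=7
Minimum coins for 18 = 7


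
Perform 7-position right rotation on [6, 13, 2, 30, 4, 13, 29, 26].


Right rotate by 7: [13, 2, 30, 4, 13, 29, 26, 6]


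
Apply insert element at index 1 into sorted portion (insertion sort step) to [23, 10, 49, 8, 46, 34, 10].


After one pass: [10, 23, 49, 8, 46, 34, 10]


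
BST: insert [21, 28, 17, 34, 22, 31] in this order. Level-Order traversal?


Root = 21; build tree by BST insertion.
Level-Order traversal: [21, 17, 28, 22, 34, 31]


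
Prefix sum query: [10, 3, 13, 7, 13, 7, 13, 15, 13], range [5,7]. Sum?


Prefix sums: [0, 10, 13, 26, 33, 46, 53, 66, 81, 94]
Sum[5..7] = prefix[8] - prefix[5] = 81 - 46 = 35


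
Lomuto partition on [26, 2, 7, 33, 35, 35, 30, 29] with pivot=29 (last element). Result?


Elements <= 29 go left of pivot.
Result: [26, 2, 7, 29, 35, 35, 30, 33], pivot at index 3


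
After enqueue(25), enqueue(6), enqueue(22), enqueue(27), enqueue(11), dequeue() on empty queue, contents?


enqueue(25) -> [25]
enqueue(6) -> [25, 6]
enqueue(22) -> [25, 6, 22]
enqueue(27) -> [25, 6, 22, 27]
enqueue(11) -> [25, 6, 22, 27, 11]
dequeue() returns 25 -> [6, 22, 27, 11]
Final queue (front to back): [6, 22, 27, 11]


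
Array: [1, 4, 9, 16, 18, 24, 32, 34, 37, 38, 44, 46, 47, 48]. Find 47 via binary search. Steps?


Search for 47:
[0,13] mid=6 arr[6]=32
[7,13] mid=10 arr[10]=44
[11,13] mid=12 arr[12]=47
Total: 3 comparisons


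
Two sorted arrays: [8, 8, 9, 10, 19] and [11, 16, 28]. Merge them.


Compare heads, take smaller each step.
Merged: [8, 8, 9, 10, 11, 16, 19, 28]


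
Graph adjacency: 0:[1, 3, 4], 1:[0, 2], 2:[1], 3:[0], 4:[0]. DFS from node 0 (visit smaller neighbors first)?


DFS stack-based: start with [0]
Visit order: [0, 1, 2, 3, 4]


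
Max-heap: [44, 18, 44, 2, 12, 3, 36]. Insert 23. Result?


Append 23: [44, 18, 44, 2, 12, 3, 36, 23]
Bubble up: swap idx 7(23) with idx 3(2); swap idx 3(23) with idx 1(18)
Result: [44, 23, 44, 18, 12, 3, 36, 2]


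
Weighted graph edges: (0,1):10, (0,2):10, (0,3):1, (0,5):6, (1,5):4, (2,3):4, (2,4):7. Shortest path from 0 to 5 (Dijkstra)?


Dijkstra from 0:
Distances: {0: 0, 1: 10, 2: 5, 3: 1, 4: 12, 5: 6}
Shortest distance to 5 = 6, path = [0, 5]


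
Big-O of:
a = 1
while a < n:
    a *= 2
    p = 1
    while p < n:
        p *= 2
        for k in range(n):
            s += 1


Per nesting level: O(log n) * O(log n) * O(n) = O(n (log n)^2)
Complexity: O(n (log n)^2)


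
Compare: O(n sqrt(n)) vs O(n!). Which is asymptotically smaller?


n^1.5 grows slower than factorial
O(n sqrt(n)) is asymptotically smaller; O(n!) grows faster


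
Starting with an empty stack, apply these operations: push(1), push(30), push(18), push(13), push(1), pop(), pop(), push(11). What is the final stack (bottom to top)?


push(1) -> [1]
push(30) -> [1, 30]
push(18) -> [1, 30, 18]
push(13) -> [1, 30, 18, 13]
push(1) -> [1, 30, 18, 13, 1]
pop() returns 1 -> [1, 30, 18, 13]
pop() returns 13 -> [1, 30, 18]
push(11) -> [1, 30, 18, 11]
Final stack (bottom to top): [1, 30, 18, 11]


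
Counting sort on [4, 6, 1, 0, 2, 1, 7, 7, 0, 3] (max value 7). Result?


Count array: [2, 2, 1, 1, 1, 0, 1, 2]
Reconstruct: [0, 0, 1, 1, 2, 3, 4, 6, 7, 7]


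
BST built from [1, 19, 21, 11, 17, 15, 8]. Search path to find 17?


BST root = 1
Search for 17: compare at each node
Path: [1, 19, 11, 17]


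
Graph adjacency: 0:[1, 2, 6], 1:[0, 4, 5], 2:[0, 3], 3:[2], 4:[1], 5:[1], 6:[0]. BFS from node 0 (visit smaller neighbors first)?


BFS queue: start with [0]
Visit order: [0, 1, 2, 6, 4, 5, 3]


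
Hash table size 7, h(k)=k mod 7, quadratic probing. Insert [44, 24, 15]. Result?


Insertions: 44->slot 2; 24->slot 3; 15->slot 1
Table: [None, 15, 44, 24, None, None, None]


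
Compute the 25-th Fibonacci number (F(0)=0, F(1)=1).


F(n)=F(n-1)+F(n-2)
...F(23)=28657, F(24)=46368, F(25)=75025


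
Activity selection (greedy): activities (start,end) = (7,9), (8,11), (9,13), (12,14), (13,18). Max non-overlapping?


Greedy: pick earliest-ending, then skip overlaps.
Selected (3 activities): [(7, 9), (9, 13), (13, 18)]


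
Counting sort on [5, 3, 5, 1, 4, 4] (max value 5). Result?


Count array: [0, 1, 0, 1, 2, 2]
Reconstruct: [1, 3, 4, 4, 5, 5]


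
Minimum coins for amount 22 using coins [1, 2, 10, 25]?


dp[0]=0; dp[i]=1+min(dp[i-c] for c in coins)
...dp[17]=5, dp[18]=5, dp[19]=6, dp[20]=2, dp[21]=3, dp[22]=3
Minimum coins for 22 = 3


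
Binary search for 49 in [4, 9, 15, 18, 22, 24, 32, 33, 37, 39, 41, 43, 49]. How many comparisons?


Search for 49:
[0,12] mid=6 arr[6]=32
[7,12] mid=9 arr[9]=39
[10,12] mid=11 arr[11]=43
[12,12] mid=12 arr[12]=49
Total: 4 comparisons


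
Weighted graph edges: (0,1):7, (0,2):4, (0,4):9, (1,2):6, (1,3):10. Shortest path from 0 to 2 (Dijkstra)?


Dijkstra from 0:
Distances: {0: 0, 1: 7, 2: 4, 3: 17, 4: 9}
Shortest distance to 2 = 4, path = [0, 2]


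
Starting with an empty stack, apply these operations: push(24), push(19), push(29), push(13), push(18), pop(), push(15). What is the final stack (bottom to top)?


push(24) -> [24]
push(19) -> [24, 19]
push(29) -> [24, 19, 29]
push(13) -> [24, 19, 29, 13]
push(18) -> [24, 19, 29, 13, 18]
pop() returns 18 -> [24, 19, 29, 13]
push(15) -> [24, 19, 29, 13, 15]
Final stack (bottom to top): [24, 19, 29, 13, 15]


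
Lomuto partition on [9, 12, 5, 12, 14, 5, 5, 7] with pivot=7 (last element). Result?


Elements <= 7 go left of pivot.
Result: [5, 5, 5, 7, 14, 12, 9, 12], pivot at index 3


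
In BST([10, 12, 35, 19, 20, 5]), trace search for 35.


BST root = 10
Search for 35: compare at each node
Path: [10, 12, 35]


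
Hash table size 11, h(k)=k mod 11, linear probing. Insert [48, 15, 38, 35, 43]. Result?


Insertions: 48->slot 4; 15->slot 5; 38->slot 6; 35->slot 2; 43->slot 10
Table: [None, None, 35, None, 48, 15, 38, None, None, None, 43]


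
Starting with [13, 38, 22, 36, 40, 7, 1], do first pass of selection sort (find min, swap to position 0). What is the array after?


After one pass: [1, 38, 22, 36, 40, 7, 13]


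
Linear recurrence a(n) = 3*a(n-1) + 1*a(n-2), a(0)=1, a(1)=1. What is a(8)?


Build bottom-up:
...a(6)=469, a(7)=1549, a(8)=3*1549+1*469=5116


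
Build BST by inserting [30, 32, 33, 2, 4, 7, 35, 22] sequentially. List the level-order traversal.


Root = 30; build tree by BST insertion.
Level-Order traversal: [30, 2, 32, 4, 33, 7, 35, 22]


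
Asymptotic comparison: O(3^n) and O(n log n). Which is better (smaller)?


linearithmic grows slower than exponential (base 3)
O(n log n) is asymptotically smaller; O(3^n) grows faster


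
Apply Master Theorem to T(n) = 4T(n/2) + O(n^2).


a=4, b=2, c=2. log_2(4)=2 = c=2. Case 2: O(n^c log n) = O(n^2 log n)
Complexity: O(n^2 log n)


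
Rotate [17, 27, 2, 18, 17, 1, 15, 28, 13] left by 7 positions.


Left rotate by 7: [28, 13, 17, 27, 2, 18, 17, 1, 15]


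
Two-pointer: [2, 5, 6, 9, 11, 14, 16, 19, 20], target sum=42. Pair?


Two pointers: lo=0, hi=8
No pair sums to 42


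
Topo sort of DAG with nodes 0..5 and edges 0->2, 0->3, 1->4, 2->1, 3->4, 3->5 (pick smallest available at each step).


Kahn's algorithm, process smallest node first
Order: [0, 2, 1, 3, 4, 5]


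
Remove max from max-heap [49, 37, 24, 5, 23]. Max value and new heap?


Max = 49
Replace root with last, heapify down
Resulting heap: [37, 23, 24, 5]


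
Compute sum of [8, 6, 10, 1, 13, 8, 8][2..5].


Prefix sums: [0, 8, 14, 24, 25, 38, 46, 54]
Sum[2..5] = prefix[6] - prefix[2] = 46 - 14 = 32


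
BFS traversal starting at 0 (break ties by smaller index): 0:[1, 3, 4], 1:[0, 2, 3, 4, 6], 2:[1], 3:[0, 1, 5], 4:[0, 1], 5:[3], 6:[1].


BFS queue: start with [0]
Visit order: [0, 1, 3, 4, 2, 6, 5]


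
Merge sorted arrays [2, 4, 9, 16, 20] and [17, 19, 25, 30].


Compare heads, take smaller each step.
Merged: [2, 4, 9, 16, 17, 19, 20, 25, 30]


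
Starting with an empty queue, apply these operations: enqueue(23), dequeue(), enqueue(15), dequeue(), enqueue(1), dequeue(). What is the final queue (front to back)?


enqueue(23) -> [23]
dequeue() returns 23 -> []
enqueue(15) -> [15]
dequeue() returns 15 -> []
enqueue(1) -> [1]
dequeue() returns 1 -> []
Final queue (front to back): []


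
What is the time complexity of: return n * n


Analysis: constant-time operation, no loop
Complexity: O(1)


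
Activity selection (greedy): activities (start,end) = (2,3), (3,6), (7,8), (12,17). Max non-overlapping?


Greedy: pick earliest-ending, then skip overlaps.
Selected (4 activities): [(2, 3), (3, 6), (7, 8), (12, 17)]


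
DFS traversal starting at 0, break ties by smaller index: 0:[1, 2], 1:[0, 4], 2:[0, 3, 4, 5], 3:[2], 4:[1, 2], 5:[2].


DFS stack-based: start with [0]
Visit order: [0, 1, 4, 2, 3, 5]


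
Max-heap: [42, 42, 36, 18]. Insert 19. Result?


Append 19: [42, 42, 36, 18, 19]
Bubble up: no swaps needed
Result: [42, 42, 36, 18, 19]


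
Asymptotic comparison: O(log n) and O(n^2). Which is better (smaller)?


logarithmic grows slower than quadratic
O(log n) is asymptotically smaller; O(n^2) grows faster


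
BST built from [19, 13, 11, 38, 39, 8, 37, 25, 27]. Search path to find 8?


BST root = 19
Search for 8: compare at each node
Path: [19, 13, 11, 8]


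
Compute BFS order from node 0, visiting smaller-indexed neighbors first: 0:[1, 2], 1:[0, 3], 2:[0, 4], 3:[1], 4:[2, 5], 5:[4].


BFS queue: start with [0]
Visit order: [0, 1, 2, 3, 4, 5]


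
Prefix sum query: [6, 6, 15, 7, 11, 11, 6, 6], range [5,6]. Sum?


Prefix sums: [0, 6, 12, 27, 34, 45, 56, 62, 68]
Sum[5..6] = prefix[7] - prefix[5] = 62 - 45 = 17


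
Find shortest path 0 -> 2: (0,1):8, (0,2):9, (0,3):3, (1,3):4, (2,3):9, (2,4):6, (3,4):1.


Dijkstra from 0:
Distances: {0: 0, 1: 7, 2: 9, 3: 3, 4: 4}
Shortest distance to 2 = 9, path = [0, 2]


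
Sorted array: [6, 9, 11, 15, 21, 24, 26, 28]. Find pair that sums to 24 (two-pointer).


Two pointers: lo=0, hi=7
Found pair: (9, 15) summing to 24


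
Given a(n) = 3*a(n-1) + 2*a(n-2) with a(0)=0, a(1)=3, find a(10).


Build bottom-up:
...a(8)=18837, a(9)=67089, a(10)=3*67089+2*18837=238941


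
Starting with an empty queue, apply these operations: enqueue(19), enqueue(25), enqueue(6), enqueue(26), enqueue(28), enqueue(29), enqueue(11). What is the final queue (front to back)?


enqueue(19) -> [19]
enqueue(25) -> [19, 25]
enqueue(6) -> [19, 25, 6]
enqueue(26) -> [19, 25, 6, 26]
enqueue(28) -> [19, 25, 6, 26, 28]
enqueue(29) -> [19, 25, 6, 26, 28, 29]
enqueue(11) -> [19, 25, 6, 26, 28, 29, 11]
Final queue (front to back): [19, 25, 6, 26, 28, 29, 11]


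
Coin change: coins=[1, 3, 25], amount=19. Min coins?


dp[0]=0; dp[i]=1+min(dp[i-c] for c in coins)
...dp[14]=6, dp[15]=5, dp[16]=6, dp[17]=7, dp[18]=6, dp[19]=7
Minimum coins for 19 = 7


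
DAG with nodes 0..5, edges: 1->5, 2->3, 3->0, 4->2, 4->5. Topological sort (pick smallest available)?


Kahn's algorithm, process smallest node first
Order: [1, 4, 2, 3, 0, 5]


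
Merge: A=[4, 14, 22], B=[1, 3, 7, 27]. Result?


Compare heads, take smaller each step.
Merged: [1, 3, 4, 7, 14, 22, 27]


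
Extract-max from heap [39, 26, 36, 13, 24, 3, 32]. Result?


Max = 39
Replace root with last, heapify down
Resulting heap: [36, 26, 32, 13, 24, 3]


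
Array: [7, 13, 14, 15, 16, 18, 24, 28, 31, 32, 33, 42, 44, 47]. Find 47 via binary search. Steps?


Search for 47:
[0,13] mid=6 arr[6]=24
[7,13] mid=10 arr[10]=33
[11,13] mid=12 arr[12]=44
[13,13] mid=13 arr[13]=47
Total: 4 comparisons
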